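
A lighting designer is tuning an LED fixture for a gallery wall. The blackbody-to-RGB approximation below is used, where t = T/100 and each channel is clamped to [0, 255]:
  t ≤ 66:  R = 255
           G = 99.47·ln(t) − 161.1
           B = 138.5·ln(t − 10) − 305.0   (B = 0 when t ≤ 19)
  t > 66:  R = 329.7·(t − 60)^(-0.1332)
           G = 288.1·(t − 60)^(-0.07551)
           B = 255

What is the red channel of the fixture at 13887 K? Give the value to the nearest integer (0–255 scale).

184

t = 13887/100 = 138.87; the t > 66 branch applies.
R = 329.7·(138.87 − 60)^(-0.1332) = 329.7·78.87^(-0.1332) = 329.7·0.55890 = 184.268.
Rounded: 184.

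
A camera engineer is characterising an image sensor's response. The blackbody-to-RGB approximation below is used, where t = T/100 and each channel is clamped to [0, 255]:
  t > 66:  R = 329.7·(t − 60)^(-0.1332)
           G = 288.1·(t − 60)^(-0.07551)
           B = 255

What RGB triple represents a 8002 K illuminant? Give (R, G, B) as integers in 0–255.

t = 8002/100 = 80.02; the t > 66 branch applies.
R = 329.7·(80.02 − 60)^(-0.1332) = 329.7·20.02^(-0.1332) = 329.7·0.67088 = 221.189.
G = 288.1·(80.02 − 60)^(-0.07551) = 288.1·20.02^(-0.07551) = 288.1·0.79749 = 229.758.
B = 255 by definition for t > 66.
Rounded: (221, 230, 255).

(221, 230, 255)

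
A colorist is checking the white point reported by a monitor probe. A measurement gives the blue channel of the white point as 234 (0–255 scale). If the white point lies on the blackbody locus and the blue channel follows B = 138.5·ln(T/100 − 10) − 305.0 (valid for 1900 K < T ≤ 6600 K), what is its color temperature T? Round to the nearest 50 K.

ln(t − 10) = (234 + 305.0) / 138.5 = 3.8917.
t − 10 = e^3.8917 = 48.994, so t = 58.994.
T = 100·t = 5899 K → 5900 K to the nearest 50 K.

5900 K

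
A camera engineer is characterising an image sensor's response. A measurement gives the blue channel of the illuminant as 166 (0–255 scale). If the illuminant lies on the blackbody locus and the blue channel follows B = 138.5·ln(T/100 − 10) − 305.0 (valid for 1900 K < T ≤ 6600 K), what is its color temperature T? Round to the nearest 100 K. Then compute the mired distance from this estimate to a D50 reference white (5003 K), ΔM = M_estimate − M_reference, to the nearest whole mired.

ln(t − 10) = (166 + 305.0) / 138.5 = 3.4007.
t − 10 = e^3.4007 = 29.986, so t = 39.986.
T = 100·t = 3999 K → 4000 K to the nearest 100 K.
M_estimate = 10⁶/4000 = 250.00; M_reference = 10⁶/5003 = 199.88.
ΔM = 250.00 − 199.88 = 50.12 → +50 mireds.

+50 mireds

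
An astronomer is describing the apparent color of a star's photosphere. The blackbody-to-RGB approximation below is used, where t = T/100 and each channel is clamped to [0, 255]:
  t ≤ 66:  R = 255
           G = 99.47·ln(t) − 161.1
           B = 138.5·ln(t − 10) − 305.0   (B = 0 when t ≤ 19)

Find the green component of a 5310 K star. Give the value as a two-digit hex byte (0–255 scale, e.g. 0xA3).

0xEA

t = 5310/100 = 53.1; the t ≤ 66 branch applies.
G = 99.47·ln 53.1 − 161.1 = 99.47·3.9722 − 161.1 = 234.012.
Rounded: 234; in hex, 0xEA.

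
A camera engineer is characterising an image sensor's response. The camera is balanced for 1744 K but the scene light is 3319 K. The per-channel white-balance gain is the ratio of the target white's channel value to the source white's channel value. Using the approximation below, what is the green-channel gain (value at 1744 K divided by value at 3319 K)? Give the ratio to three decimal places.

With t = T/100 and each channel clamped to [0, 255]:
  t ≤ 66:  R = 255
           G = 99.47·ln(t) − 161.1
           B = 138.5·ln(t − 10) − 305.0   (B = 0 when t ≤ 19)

0.658

At 3319 K (t = 33.19):
  G = 99.47·ln 33.19 − 161.1 = 99.47·3.5022 − 161.1 = 187.269.
At 1744 K (t = 17.44):
  G = 99.47·ln 17.44 − 161.1 = 99.47·2.8588 − 161.1 = 123.261.
Gain = 123.261 / 187.269 = 0.6582 → 0.658.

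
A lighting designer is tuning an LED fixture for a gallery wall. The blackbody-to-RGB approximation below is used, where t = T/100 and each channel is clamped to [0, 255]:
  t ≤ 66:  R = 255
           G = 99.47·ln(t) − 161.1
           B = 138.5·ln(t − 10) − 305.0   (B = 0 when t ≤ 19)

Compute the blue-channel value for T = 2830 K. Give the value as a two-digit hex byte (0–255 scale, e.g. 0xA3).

0x62

t = 2830/100 = 28.3; the t ≤ 66 branch applies.
B = 138.5·ln(28.3 − 10) − 305.0 = 138.5·ln 18.3 − 305.0 = 138.5·2.9069 − 305.0 = 97.606.
Rounded: 98; in hex, 0x62.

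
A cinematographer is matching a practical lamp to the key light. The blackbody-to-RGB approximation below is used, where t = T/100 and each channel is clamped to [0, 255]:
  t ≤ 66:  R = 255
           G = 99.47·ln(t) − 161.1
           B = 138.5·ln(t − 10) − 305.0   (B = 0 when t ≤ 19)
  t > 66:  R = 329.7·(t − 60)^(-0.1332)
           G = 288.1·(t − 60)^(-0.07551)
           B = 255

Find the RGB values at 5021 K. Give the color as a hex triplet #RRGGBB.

t = 5021/100 = 50.21; the t ≤ 66 branch applies.
R = 255 by definition for t ≤ 66.
G = 99.47·ln 50.21 − 161.1 = 99.47·3.9162 − 161.1 = 228.446.
B = 138.5·ln(50.21 − 10) − 305.0 = 138.5·ln 40.21 − 305.0 = 138.5·3.6941 − 305.0 = 206.635.
Rounded: (255, 228, 207).
In hex: #FFE4CF.

#FFE4CF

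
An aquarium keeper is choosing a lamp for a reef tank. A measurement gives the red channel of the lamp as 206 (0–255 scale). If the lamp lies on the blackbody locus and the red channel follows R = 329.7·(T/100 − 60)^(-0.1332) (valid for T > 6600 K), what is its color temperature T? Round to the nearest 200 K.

(t − 60)^(-0.1332) = 206/329.7 = 0.62481.
t − 60 = 0.62481^(1/-0.1332) = 0.62481^(-7.508) = 34.152, so t = 94.152.
T = 100·t = 9415 K → 9400 K to the nearest 200 K.

9400 K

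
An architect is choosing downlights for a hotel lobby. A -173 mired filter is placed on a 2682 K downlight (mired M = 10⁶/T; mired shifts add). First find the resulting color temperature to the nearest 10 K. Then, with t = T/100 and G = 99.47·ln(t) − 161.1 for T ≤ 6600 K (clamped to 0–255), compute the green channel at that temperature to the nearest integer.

228

M_in = 10⁶/2682 = 372.86; M_out = 372.86 + (-173) = 199.86.
T_out = 10⁶/199.86 = 5003.6 K → 5000 K; t = 50.
G = 99.47·ln 50 − 161.1 = 99.47·3.9120 − 161.1 = 228.029.
Rounded: 228.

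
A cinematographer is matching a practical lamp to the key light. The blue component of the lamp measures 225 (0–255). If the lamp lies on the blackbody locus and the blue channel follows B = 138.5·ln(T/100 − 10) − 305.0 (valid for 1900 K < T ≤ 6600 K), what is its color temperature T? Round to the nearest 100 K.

ln(t − 10) = (225 + 305.0) / 138.5 = 3.8267.
t − 10 = e^3.8267 = 45.911, so t = 55.911.
T = 100·t = 5591 K → 5600 K to the nearest 100 K.

5600 K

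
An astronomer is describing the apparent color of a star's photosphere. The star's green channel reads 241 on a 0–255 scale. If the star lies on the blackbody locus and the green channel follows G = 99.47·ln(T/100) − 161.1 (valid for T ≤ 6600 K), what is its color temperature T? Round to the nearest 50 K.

5700 K

ln t = (241 + 161.1) / 99.47 = 4.0424.
t = e^4.0424 = 56.964.
T = 100·t = 5696 K → 5700 K to the nearest 50 K.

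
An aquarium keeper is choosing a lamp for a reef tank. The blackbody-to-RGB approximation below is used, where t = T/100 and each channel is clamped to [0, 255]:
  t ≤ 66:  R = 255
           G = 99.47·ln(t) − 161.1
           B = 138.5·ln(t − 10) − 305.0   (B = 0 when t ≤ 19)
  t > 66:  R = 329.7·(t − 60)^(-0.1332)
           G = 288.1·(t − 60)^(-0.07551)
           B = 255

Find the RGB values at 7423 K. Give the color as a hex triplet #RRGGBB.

#E7ECFF

t = 7423/100 = 74.23; the t > 66 branch applies.
R = 329.7·(74.23 − 60)^(-0.1332) = 329.7·14.23^(-0.1332) = 329.7·0.70209 = 231.479.
G = 288.1·(74.23 − 60)^(-0.07551) = 288.1·14.23^(-0.07551) = 288.1·0.81832 = 235.757.
B = 255 by definition for t > 66.
Rounded: (231, 236, 255).
In hex: #E7ECFF.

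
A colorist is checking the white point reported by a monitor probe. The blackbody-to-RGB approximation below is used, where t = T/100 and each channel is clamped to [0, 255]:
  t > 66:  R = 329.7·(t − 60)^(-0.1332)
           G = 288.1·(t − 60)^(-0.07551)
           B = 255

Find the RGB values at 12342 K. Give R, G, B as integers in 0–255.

t = 12342/100 = 123.42; the t > 66 branch applies.
R = 329.7·(123.42 − 60)^(-0.1332) = 329.7·63.42^(-0.1332) = 329.7·0.57537 = 189.698.
G = 288.1·(123.42 − 60)^(-0.07551) = 288.1·63.42^(-0.07551) = 288.1·0.73099 = 210.599.
B = 255 by definition for t > 66.
Rounded: (190, 211, 255).

R=190, G=211, B=255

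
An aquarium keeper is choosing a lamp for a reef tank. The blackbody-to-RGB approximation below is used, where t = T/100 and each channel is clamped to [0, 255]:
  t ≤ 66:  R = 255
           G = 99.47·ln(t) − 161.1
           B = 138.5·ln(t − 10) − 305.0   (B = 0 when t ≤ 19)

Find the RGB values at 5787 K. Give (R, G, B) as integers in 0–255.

(255, 243, 231)

t = 5787/100 = 57.87; the t ≤ 66 branch applies.
R = 255 by definition for t ≤ 66.
G = 99.47·ln 57.87 − 161.1 = 99.47·4.0582 − 161.1 = 242.569.
B = 138.5·ln(57.87 − 10) − 305.0 = 138.5·ln 47.87 − 305.0 = 138.5·3.8685 − 305.0 = 230.786.
Rounded: (255, 243, 231).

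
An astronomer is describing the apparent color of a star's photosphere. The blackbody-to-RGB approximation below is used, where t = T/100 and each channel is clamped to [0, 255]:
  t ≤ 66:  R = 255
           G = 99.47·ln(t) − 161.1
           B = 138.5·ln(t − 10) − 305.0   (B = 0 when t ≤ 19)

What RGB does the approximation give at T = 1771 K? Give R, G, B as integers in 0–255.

R=255, G=125, B=0

t = 1771/100 = 17.71; the t ≤ 66 branch applies.
R = 255 by definition for t ≤ 66.
G = 99.47·ln 17.71 − 161.1 = 99.47·2.8741 − 161.1 = 124.790.
t = 17.71 ≤ 19, so B = 0.
Rounded: (255, 125, 0).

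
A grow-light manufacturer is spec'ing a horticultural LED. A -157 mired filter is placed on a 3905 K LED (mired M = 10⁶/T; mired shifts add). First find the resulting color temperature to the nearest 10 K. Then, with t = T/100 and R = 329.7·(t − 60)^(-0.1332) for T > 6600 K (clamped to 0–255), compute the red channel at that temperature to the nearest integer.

M_in = 10⁶/3905 = 256.08; M_out = 256.08 + (-157) = 99.08.
T_out = 10⁶/99.08 = 10092.7 K → 10090 K; t = 100.9.
R = 329.7·(100.9 − 60)^(-0.1332) = 329.7·40.9^(-0.1332) = 329.7·0.60998 = 201.112.
Rounded: 201.

201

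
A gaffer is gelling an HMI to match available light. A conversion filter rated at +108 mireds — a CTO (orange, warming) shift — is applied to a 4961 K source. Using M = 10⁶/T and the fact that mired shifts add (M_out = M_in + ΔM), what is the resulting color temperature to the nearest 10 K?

M_in = 10⁶/4961 = 201.57 mireds.
M_out = 201.57 + (+108) = 309.57 mireds.
T_out = 10⁶/309.57 = 3230.3 K → 3230 K.

3230 K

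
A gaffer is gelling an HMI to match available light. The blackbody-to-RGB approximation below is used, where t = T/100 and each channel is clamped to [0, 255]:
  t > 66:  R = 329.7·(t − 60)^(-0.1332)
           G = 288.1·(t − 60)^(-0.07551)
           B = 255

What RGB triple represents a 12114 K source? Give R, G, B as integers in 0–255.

R=191, G=211, B=255

t = 12114/100 = 121.14; the t > 66 branch applies.
R = 329.7·(121.14 − 60)^(-0.1332) = 329.7·61.14^(-0.1332) = 329.7·0.57818 = 190.625.
G = 288.1·(121.14 − 60)^(-0.07551) = 288.1·61.14^(-0.07551) = 288.1·0.73302 = 211.182.
B = 255 by definition for t > 66.
Rounded: (191, 211, 255).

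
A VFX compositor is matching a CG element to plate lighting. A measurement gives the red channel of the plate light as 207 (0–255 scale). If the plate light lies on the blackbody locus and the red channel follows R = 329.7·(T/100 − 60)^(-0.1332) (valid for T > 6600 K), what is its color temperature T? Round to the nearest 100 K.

9300 K

(t − 60)^(-0.1332) = 207/329.7 = 0.62784.
t − 60 = 0.62784^(1/-0.1332) = 0.62784^(-7.508) = 32.933, so t = 92.933.
T = 100·t = 9293 K → 9300 K to the nearest 100 K.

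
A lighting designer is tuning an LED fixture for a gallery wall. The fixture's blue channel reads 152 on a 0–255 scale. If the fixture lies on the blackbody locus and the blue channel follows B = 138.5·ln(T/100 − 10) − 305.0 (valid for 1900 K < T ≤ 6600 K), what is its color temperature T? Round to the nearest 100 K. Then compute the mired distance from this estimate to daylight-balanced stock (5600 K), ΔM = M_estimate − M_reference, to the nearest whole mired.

ln(t − 10) = (152 + 305.0) / 138.5 = 3.2996.
t − 10 = e^3.2996 = 27.103, so t = 37.103.
T = 100·t = 3710 K → 3700 K to the nearest 100 K.
M_estimate = 10⁶/3700 = 270.27; M_reference = 10⁶/5600 = 178.57.
ΔM = 270.27 − 178.57 = 91.70 → +92 mireds.

+92 mireds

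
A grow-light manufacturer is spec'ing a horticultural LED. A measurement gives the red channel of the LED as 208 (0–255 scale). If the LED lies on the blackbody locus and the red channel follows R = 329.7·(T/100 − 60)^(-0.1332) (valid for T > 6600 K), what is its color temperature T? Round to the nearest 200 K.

9200 K

(t − 60)^(-0.1332) = 208/329.7 = 0.63088.
t − 60 = 0.63088^(1/-0.1332) = 0.63088^(-7.508) = 31.763, so t = 91.763.
T = 100·t = 9176 K → 9200 K to the nearest 200 K.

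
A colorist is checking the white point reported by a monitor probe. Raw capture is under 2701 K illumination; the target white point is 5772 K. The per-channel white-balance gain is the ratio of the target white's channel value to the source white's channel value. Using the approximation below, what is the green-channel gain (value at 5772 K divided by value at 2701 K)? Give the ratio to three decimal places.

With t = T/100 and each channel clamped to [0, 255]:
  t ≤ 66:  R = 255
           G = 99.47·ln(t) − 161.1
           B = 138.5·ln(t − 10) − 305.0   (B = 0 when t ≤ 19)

1.453

At 2701 K (t = 27.01):
  G = 99.47·ln 27.01 − 161.1 = 99.47·3.2962 − 161.1 = 166.774.
At 5772 K (t = 57.72):
  G = 99.47·ln 57.72 − 161.1 = 99.47·4.0556 − 161.1 = 242.311.
Gain = 242.311 / 166.774 = 1.4529 → 1.453.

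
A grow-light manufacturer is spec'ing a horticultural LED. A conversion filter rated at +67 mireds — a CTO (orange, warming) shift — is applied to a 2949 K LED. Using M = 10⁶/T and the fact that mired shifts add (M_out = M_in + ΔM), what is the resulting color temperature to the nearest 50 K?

2450 K

M_in = 10⁶/2949 = 339.10 mireds.
M_out = 339.10 + (+67) = 406.10 mireds.
T_out = 10⁶/406.10 = 2462.5 K → 2450 K.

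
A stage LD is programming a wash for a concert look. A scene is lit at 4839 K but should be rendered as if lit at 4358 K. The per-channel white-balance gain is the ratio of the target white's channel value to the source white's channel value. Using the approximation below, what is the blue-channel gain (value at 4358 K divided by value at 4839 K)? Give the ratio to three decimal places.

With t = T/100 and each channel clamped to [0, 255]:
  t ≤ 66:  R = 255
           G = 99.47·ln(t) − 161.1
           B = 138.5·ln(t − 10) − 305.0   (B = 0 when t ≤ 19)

At 4839 K (t = 48.39):
  B = 138.5·ln(48.39 − 10) − 305.0 = 138.5·ln 38.39 − 305.0 = 138.5·3.6478 − 305.0 = 200.220.
At 4358 K (t = 43.58):
  B = 138.5·ln(43.58 − 10) − 305.0 = 138.5·ln 33.58 − 305.0 = 138.5·3.5139 − 305.0 = 181.679.
Gain = 181.679 / 200.220 = 0.9074 → 0.907.

0.907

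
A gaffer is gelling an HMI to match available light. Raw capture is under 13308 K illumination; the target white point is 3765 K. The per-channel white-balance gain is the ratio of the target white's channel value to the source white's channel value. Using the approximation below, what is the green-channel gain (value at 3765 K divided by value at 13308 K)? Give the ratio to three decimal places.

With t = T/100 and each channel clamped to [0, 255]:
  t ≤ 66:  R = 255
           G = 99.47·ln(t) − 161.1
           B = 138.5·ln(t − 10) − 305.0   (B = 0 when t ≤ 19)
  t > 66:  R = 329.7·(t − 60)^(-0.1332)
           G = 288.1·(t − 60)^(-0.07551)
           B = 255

0.959

At 13308 K (t = 133.08):
  G = 288.1·(133.08 − 60)^(-0.07551) = 288.1·73.08^(-0.07551) = 288.1·0.72321 = 208.357.
At 3765 K (t = 37.65):
  G = 99.47·ln 37.65 − 161.1 = 99.47·3.6283 − 161.1 = 199.810.
Gain = 199.810 / 208.357 = 0.9590 → 0.959.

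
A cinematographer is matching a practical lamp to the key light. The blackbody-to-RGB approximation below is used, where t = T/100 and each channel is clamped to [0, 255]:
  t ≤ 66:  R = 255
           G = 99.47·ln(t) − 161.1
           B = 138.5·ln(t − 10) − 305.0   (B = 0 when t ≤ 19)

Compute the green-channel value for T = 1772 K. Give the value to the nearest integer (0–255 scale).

125

t = 1772/100 = 17.72; the t ≤ 66 branch applies.
G = 99.47·ln 17.72 − 161.1 = 99.47·2.8747 − 161.1 = 124.846.
Rounded: 125.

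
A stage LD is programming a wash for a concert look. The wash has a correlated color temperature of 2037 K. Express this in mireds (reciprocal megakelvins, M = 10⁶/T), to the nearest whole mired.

M = 10⁶ / 2037 = 490.918 → 491 mireds.

491 mireds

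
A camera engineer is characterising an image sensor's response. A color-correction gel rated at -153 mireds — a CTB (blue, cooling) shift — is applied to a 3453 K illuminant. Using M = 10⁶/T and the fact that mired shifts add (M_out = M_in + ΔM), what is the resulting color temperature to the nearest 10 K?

M_in = 10⁶/3453 = 289.60 mireds.
M_out = 289.60 + (-153) = 136.60 mireds.
T_out = 10⁶/136.60 = 7320.5 K → 7320 K.

7320 K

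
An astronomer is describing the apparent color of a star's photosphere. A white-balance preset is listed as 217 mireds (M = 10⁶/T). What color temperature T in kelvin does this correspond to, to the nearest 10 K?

4610 K

T = 10⁶ / 217 = 4608.29 K → 4610 K.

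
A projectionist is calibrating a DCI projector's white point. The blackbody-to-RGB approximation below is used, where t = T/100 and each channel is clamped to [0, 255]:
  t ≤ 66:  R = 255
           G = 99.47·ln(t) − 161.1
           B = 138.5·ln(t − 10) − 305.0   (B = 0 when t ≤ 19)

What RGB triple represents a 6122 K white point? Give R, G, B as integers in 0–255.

R=255, G=248, B=240

t = 6122/100 = 61.22; the t ≤ 66 branch applies.
R = 255 by definition for t ≤ 66.
G = 99.47·ln 61.22 − 161.1 = 99.47·4.1145 − 161.1 = 248.167.
B = 138.5·ln(61.22 − 10) − 305.0 = 138.5·ln 51.22 − 305.0 = 138.5·3.9361 − 305.0 = 240.154.
Rounded: (255, 248, 240).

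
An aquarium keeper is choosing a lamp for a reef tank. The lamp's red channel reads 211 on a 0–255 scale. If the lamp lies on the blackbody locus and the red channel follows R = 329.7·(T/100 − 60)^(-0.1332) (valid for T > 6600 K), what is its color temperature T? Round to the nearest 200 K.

8800 K

(t − 60)^(-0.1332) = 211/329.7 = 0.63998.
t − 60 = 0.63998^(1/-0.1332) = 0.63998^(-7.508) = 28.525, so t = 88.525.
T = 100·t = 8853 K → 8800 K to the nearest 200 K.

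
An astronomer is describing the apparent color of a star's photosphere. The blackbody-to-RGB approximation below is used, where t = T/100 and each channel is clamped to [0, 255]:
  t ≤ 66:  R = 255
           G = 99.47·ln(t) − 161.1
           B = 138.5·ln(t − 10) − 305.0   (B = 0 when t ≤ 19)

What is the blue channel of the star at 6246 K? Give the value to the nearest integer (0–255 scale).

t = 6246/100 = 62.46; the t ≤ 66 branch applies.
B = 138.5·ln(62.46 − 10) − 305.0 = 138.5·ln 52.46 − 305.0 = 138.5·3.9601 − 305.0 = 243.467.
Rounded: 243.

243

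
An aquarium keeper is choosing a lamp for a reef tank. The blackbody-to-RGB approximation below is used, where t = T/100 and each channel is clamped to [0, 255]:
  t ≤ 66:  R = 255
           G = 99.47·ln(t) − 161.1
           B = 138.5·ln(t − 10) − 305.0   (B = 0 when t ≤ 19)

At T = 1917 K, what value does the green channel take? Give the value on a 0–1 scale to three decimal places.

0.520

t = 1917/100 = 19.17; the t ≤ 66 branch applies.
G = 99.47·ln 19.17 − 161.1 = 99.47·2.9533 − 161.1 = 132.669.
On a 0–1 scale: 132.669/255 = 0.5203 → 0.520.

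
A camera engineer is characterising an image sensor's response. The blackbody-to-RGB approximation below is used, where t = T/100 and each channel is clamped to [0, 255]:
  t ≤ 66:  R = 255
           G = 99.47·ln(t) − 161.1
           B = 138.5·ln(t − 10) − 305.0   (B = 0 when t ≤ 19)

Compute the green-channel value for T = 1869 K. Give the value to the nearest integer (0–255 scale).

130

t = 1869/100 = 18.69; the t ≤ 66 branch applies.
G = 99.47·ln 18.69 − 161.1 = 99.47·2.9280 − 161.1 = 130.147.
Rounded: 130.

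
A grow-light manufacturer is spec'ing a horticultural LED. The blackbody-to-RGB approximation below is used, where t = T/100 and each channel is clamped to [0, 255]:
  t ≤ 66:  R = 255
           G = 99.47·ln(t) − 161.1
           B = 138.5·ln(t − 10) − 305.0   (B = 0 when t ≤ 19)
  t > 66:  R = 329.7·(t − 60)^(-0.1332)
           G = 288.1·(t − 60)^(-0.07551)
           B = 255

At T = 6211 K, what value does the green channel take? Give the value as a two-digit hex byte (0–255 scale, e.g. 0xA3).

t = 6211/100 = 62.11; the t ≤ 66 branch applies.
G = 99.47·ln 62.11 − 161.1 = 99.47·4.1289 − 161.1 = 249.602.
Rounded: 250; in hex, 0xFA.

0xFA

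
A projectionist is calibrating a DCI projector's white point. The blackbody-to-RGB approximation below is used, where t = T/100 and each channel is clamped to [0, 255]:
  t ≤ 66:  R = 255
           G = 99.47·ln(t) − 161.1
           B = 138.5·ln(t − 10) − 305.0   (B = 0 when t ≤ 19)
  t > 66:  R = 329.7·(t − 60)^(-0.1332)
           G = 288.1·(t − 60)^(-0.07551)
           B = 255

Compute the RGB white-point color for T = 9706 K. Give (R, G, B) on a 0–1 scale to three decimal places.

t = 9706/100 = 97.06; the t > 66 branch applies.
R = 329.7·(97.06 − 60)^(-0.1332) = 329.7·37.06^(-0.1332) = 329.7·0.61805 = 203.770.
G = 288.1·(97.06 − 60)^(-0.07551) = 288.1·37.06^(-0.07551) = 288.1·0.76126 = 219.318.
B = 255 by definition for t > 66.
Dividing each by 255: (0.7991, 0.8601, 1.0000) → (0.799, 0.860, 1.000).

(0.799, 0.860, 1.000)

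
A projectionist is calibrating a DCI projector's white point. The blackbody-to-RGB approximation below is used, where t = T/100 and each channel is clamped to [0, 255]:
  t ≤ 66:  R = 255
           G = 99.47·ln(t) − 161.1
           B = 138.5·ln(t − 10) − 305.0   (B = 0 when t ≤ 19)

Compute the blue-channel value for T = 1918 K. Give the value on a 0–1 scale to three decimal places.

0.008

t = 1918/100 = 19.18; the t ≤ 66 branch applies.
B = 138.5·ln(19.18 − 10) − 305.0 = 138.5·ln 9.18 − 305.0 = 138.5·2.2170 − 305.0 = 2.058.
On a 0–1 scale: 2.058/255 = 0.0081 → 0.008.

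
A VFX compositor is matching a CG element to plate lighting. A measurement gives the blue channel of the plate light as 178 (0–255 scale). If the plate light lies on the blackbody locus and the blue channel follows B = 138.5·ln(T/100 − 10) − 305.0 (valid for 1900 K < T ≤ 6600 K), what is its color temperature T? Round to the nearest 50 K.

ln(t − 10) = (178 + 305.0) / 138.5 = 3.4874.
t − 10 = e^3.4874 = 32.700, so t = 42.700.
T = 100·t = 4270 K → 4250 K to the nearest 50 K.

4250 K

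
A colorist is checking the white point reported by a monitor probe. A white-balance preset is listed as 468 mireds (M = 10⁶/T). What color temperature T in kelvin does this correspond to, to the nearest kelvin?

T = 10⁶ / 468 = 2136.75 K → 2137 K.

2137 K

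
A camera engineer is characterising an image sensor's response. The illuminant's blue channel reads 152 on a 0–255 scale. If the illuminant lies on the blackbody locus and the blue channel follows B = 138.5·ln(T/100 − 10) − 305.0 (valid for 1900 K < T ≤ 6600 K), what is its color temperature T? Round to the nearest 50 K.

ln(t − 10) = (152 + 305.0) / 138.5 = 3.2996.
t − 10 = e^3.2996 = 27.103, so t = 37.103.
T = 100·t = 3710 K → 3700 K to the nearest 50 K.

3700 K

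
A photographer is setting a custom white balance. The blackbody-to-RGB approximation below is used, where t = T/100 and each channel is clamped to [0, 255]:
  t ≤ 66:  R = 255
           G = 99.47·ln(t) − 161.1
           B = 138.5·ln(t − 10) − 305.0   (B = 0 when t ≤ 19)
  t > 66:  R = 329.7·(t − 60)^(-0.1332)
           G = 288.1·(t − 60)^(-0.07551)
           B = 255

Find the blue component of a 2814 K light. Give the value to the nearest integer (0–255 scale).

t = 2814/100 = 28.14; the t ≤ 66 branch applies.
B = 138.5·ln(28.14 − 10) − 305.0 = 138.5·ln 18.14 − 305.0 = 138.5·2.8981 − 305.0 = 96.390.
Rounded: 96.

96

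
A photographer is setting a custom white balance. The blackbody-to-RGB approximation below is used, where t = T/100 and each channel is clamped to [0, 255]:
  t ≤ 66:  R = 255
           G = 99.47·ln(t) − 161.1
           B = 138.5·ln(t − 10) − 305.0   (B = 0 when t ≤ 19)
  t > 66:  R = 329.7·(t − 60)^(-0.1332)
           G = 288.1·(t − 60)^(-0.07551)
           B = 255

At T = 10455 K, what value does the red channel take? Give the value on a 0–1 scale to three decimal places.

t = 10455/100 = 104.55; the t > 66 branch applies.
R = 329.7·(104.55 − 60)^(-0.1332) = 329.7·44.55^(-0.1332) = 329.7·0.60308 = 198.835.
On a 0–1 scale: 198.835/255 = 0.7797 → 0.780.

0.780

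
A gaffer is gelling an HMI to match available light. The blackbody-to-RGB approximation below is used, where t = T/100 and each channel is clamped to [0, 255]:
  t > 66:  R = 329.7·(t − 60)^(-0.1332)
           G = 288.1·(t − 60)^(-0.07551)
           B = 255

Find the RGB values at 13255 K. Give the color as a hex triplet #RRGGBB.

#BAD0FF

t = 13255/100 = 132.55; the t > 66 branch applies.
R = 329.7·(132.55 − 60)^(-0.1332) = 329.7·72.55^(-0.1332) = 329.7·0.56515 = 186.330.
G = 288.1·(132.55 − 60)^(-0.07551) = 288.1·72.55^(-0.07551) = 288.1·0.72361 = 208.471.
B = 255 by definition for t > 66.
Rounded: (186, 208, 255).
In hex: #BAD0FF.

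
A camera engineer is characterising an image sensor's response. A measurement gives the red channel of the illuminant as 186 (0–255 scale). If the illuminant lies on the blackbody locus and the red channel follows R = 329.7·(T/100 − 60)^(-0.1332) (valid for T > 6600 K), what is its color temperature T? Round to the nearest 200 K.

13400 K

(t − 60)^(-0.1332) = 186/329.7 = 0.56415.
t − 60 = 0.56415^(1/-0.1332) = 0.56415^(-7.508) = 73.521, so t = 133.521.
T = 100·t = 13352 K → 13400 K to the nearest 200 K.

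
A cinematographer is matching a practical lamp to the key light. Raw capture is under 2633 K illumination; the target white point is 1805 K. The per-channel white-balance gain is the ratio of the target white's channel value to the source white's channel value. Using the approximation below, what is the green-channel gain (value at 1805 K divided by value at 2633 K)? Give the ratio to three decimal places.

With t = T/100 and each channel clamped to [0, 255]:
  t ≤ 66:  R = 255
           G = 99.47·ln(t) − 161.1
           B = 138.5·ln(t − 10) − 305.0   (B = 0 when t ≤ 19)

At 2633 K (t = 26.33):
  G = 99.47·ln 26.33 − 161.1 = 99.47·3.2707 − 161.1 = 164.237.
At 1805 K (t = 18.05):
  G = 99.47·ln 18.05 − 161.1 = 99.47·2.8931 − 161.1 = 126.681.
Gain = 126.681 / 164.237 = 0.7713 → 0.771.

0.771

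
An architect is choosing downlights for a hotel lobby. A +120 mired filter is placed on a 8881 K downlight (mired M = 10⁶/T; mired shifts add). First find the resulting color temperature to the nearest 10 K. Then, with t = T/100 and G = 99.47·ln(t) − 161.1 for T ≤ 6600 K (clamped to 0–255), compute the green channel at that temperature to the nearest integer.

213

M_in = 10⁶/8881 = 112.60; M_out = 112.60 + (+120) = 232.60.
T_out = 10⁶/232.60 = 4299.2 K → 4300 K; t = 43.
G = 99.47·ln 43 − 161.1 = 99.47·3.7612 − 161.1 = 213.027.
Rounded: 213.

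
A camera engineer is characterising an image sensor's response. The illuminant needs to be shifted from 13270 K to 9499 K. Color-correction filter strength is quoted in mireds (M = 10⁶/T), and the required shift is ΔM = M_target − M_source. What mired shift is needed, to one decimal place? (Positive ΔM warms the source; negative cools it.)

M_source = 10⁶/13270 = 75.358; M_target = 10⁶/9499 = 105.274.
ΔM = 105.274 − 75.358 = 29.916 → +29.9 mireds, a warming shift.

+29.9 mireds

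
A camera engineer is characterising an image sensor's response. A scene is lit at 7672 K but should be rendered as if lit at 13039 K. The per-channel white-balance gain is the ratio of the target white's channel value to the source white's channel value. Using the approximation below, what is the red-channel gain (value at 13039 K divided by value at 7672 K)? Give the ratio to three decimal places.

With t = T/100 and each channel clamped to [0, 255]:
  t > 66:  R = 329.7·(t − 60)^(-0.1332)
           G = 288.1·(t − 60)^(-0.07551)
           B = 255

At 7672 K (t = 76.72):
  R = 329.7·(76.72 − 60)^(-0.1332) = 329.7·16.72^(-0.1332) = 329.7·0.68717 = 226.560.
At 13039 K (t = 130.39):
  R = 329.7·(130.39 − 60)^(-0.1332) = 329.7·70.39^(-0.1332) = 329.7·0.56743 = 187.081.
Gain = 187.081 / 226.560 = 0.8257 → 0.826.

0.826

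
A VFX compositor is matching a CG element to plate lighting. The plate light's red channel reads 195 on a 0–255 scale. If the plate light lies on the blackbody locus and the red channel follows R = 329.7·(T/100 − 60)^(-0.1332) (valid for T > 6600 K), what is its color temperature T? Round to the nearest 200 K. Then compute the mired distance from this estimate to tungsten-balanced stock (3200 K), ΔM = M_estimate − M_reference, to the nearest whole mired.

-223 mireds

(t − 60)^(-0.1332) = 195/329.7 = 0.59145.
t − 60 = 0.59145^(1/-0.1332) = 0.59145^(-7.508) = 51.564, so t = 111.564.
T = 100·t = 11156 K → 11200 K to the nearest 200 K.
M_estimate = 10⁶/11200 = 89.29; M_reference = 10⁶/3200 = 312.50.
ΔM = 89.29 − 312.50 = -223.21 → -223 mireds.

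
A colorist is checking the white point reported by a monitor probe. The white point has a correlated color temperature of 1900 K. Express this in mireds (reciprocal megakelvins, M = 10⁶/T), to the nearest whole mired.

526 mireds

M = 10⁶ / 1900 = 526.316 → 526 mireds.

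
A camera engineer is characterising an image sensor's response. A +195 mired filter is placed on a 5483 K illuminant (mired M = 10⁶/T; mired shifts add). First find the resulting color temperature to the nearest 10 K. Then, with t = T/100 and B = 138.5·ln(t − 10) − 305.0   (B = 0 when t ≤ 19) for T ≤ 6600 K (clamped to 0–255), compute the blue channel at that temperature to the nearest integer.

83

M_in = 10⁶/5483 = 182.38; M_out = 182.38 + (+195) = 377.38.
T_out = 10⁶/377.38 = 2649.8 K → 2650 K; t = 26.5.
B = 138.5·ln(26.5 − 10) − 305.0 = 138.5·ln 16.5 − 305.0 = 138.5·2.8034 − 305.0 = 83.265.
Rounded: 83.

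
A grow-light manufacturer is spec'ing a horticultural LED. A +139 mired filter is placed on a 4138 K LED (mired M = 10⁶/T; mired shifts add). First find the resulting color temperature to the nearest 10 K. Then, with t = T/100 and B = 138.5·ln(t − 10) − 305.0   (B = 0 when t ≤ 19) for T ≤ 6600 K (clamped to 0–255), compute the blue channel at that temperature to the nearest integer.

M_in = 10⁶/4138 = 241.66; M_out = 241.66 + (+139) = 380.66.
T_out = 10⁶/380.66 = 2627.0 K → 2630 K; t = 26.3.
B = 138.5·ln(26.3 − 10) − 305.0 = 138.5·ln 16.3 − 305.0 = 138.5·2.7912 − 305.0 = 81.576.
Rounded: 82.

82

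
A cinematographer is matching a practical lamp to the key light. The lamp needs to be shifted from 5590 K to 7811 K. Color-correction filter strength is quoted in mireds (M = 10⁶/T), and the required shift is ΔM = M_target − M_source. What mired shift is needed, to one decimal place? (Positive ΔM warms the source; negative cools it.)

-50.9 mireds

M_source = 10⁶/5590 = 178.891; M_target = 10⁶/7811 = 128.025.
ΔM = 128.025 − 178.891 = -50.866 → -50.9 mireds, a cooling shift.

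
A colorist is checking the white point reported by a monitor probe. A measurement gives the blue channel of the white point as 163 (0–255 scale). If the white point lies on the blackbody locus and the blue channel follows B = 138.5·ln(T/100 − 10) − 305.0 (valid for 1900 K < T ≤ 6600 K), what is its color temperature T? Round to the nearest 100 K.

ln(t − 10) = (163 + 305.0) / 138.5 = 3.3791.
t − 10 = e^3.3791 = 29.343, so t = 39.343.
T = 100·t = 3934 K → 3900 K to the nearest 100 K.

3900 K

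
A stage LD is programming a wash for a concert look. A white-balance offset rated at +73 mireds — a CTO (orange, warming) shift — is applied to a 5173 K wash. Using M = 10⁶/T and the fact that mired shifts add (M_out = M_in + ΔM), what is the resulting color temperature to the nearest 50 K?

3750 K

M_in = 10⁶/5173 = 193.31 mireds.
M_out = 193.31 + (+73) = 266.31 mireds.
T_out = 10⁶/266.31 = 3755.0 K → 3750 K.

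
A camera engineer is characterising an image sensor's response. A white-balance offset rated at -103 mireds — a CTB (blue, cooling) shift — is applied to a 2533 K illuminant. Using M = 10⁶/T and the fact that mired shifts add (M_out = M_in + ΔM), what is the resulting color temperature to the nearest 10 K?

3430 K

M_in = 10⁶/2533 = 394.79 mireds.
M_out = 394.79 + (-103) = 291.79 mireds.
T_out = 10⁶/291.79 = 3427.1 K → 3430 K.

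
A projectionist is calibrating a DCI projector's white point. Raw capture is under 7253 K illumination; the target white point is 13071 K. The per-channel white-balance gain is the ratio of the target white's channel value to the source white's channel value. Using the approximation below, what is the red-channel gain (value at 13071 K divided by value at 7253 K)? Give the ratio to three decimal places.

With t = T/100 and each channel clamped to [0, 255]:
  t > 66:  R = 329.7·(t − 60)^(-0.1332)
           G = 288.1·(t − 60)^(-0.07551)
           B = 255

At 7253 K (t = 72.53):
  R = 329.7·(72.53 − 60)^(-0.1332) = 329.7·12.53^(-0.1332) = 329.7·0.71409 = 235.435.
At 13071 K (t = 130.71):
  R = 329.7·(130.71 − 60)^(-0.1332) = 329.7·70.71^(-0.1332) = 329.7·0.56709 = 186.968.
Gain = 186.968 / 235.435 = 0.7941 → 0.794.

0.794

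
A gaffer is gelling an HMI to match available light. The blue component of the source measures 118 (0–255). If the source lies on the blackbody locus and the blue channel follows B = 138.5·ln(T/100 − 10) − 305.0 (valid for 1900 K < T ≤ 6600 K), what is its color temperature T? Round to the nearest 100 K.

3100 K

ln(t − 10) = (118 + 305.0) / 138.5 = 3.0542.
t − 10 = e^3.0542 = 21.203, so t = 31.203.
T = 100·t = 3120 K → 3100 K to the nearest 100 K.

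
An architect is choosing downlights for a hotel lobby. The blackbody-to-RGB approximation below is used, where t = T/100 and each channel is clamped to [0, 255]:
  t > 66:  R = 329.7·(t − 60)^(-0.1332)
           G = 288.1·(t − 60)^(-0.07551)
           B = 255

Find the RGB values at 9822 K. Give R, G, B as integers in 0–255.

R=203, G=219, B=255

t = 9822/100 = 98.22; the t > 66 branch applies.
R = 329.7·(98.22 − 60)^(-0.1332) = 329.7·38.22^(-0.1332) = 329.7·0.61552 = 202.935.
G = 288.1·(98.22 − 60)^(-0.07551) = 288.1·38.22^(-0.07551) = 288.1·0.75949 = 218.809.
B = 255 by definition for t > 66.
Rounded: (203, 219, 255).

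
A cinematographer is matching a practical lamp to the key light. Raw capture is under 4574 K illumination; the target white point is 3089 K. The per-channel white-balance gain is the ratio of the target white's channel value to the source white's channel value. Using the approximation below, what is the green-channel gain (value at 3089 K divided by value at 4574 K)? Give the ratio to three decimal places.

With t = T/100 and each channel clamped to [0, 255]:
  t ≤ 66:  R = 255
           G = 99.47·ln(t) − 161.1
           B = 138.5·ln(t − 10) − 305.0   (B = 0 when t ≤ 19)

At 4574 K (t = 45.74):
  G = 99.47·ln 45.74 − 161.1 = 99.47·3.8230 − 161.1 = 219.171.
At 3089 K (t = 30.89):
  G = 99.47·ln 30.89 − 161.1 = 99.47·3.4304 − 161.1 = 180.125.
Gain = 180.125 / 219.171 = 0.8218 → 0.822.

0.822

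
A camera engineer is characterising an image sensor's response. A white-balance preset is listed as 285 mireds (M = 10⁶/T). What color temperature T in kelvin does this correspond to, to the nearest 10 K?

T = 10⁶ / 285 = 3508.77 K → 3510 K.

3510 K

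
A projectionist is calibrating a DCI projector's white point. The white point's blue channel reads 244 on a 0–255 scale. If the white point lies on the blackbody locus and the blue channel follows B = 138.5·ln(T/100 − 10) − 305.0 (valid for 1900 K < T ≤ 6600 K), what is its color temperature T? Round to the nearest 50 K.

6250 K

ln(t − 10) = (244 + 305.0) / 138.5 = 3.9639.
t − 10 = e^3.9639 = 52.662, so t = 62.662.
T = 100·t = 6266 K → 6250 K to the nearest 50 K.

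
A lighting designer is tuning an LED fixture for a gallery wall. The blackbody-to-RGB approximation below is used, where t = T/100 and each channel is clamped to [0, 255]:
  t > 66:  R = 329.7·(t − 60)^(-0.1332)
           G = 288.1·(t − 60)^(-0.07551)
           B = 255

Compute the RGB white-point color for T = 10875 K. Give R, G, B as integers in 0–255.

R=196, G=215, B=255

t = 10875/100 = 108.75; the t > 66 branch applies.
R = 329.7·(108.75 − 60)^(-0.1332) = 329.7·48.75^(-0.1332) = 329.7·0.59588 = 196.463.
G = 288.1·(108.75 − 60)^(-0.07551) = 288.1·48.75^(-0.07551) = 288.1·0.74566 = 214.825.
B = 255 by definition for t > 66.
Rounded: (196, 215, 255).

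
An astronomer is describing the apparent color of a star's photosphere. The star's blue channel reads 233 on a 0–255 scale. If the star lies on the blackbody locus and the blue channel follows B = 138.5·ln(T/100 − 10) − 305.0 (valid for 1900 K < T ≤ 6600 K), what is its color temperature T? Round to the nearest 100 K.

ln(t − 10) = (233 + 305.0) / 138.5 = 3.8845.
t − 10 = e^3.8845 = 48.641, so t = 58.641.
T = 100·t = 5864 K → 5900 K to the nearest 100 K.

5900 K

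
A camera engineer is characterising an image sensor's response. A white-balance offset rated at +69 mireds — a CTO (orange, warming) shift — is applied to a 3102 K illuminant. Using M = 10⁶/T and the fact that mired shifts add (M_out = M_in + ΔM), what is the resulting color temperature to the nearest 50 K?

M_in = 10⁶/3102 = 322.37 mireds.
M_out = 322.37 + (+69) = 391.37 mireds.
T_out = 10⁶/391.37 = 2555.1 K → 2550 K.

2550 K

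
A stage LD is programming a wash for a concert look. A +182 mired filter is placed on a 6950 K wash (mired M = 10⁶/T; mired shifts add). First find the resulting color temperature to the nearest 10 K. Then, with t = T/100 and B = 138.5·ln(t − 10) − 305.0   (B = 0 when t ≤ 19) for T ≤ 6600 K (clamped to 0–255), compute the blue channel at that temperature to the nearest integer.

115

M_in = 10⁶/6950 = 143.88; M_out = 143.88 + (+182) = 325.88.
T_out = 10⁶/325.88 = 3068.6 K → 3070 K; t = 30.7.
B = 138.5·ln(30.7 − 10) − 305.0 = 138.5·ln 20.7 − 305.0 = 138.5·3.0301 − 305.0 = 114.674.
Rounded: 115.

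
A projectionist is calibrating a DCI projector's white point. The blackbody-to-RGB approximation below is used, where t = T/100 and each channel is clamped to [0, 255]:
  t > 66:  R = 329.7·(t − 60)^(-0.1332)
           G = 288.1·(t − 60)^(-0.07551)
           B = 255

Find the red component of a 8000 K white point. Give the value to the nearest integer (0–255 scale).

221

t = 8000/100 = 80; the t > 66 branch applies.
R = 329.7·(80 − 60)^(-0.1332) = 329.7·20^(-0.1332) = 329.7·0.67097 = 221.219.
Rounded: 221.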